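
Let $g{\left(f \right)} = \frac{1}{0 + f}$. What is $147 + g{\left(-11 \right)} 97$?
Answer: $\frac{1520}{11} \approx 138.18$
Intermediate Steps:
$g{\left(f \right)} = \frac{1}{f}$
$147 + g{\left(-11 \right)} 97 = 147 + \frac{1}{-11} \cdot 97 = 147 - \frac{97}{11} = \frac{1520}{11}$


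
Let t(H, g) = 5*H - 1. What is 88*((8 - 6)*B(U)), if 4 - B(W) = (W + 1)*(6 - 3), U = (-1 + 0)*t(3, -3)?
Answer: 7568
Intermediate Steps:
t(H, g) = -1 + 5*H
U = -14 (U = (-1 + 0)*(-1 + 5*3) = -(-1 + 15) = -1*14 = -14)
B(W) = 1 - 3*W (B(W) = 4 - (W + 1)*(6 - 3) = 4 - (1 + W)*3 = 4 - (3 + 3*W) = 4 + (-3 - 3*W) = 1 - 3*W)
88*((8 - 6)*B(U)) = 88*((8 - 6)*(1 - 3*(-14))) = 88*(2*(1 + 42)) = 88*(2*43) = 88*86 = 7568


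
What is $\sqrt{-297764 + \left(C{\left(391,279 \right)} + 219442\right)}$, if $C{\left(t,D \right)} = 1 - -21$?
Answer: $30 i \sqrt{87} \approx 279.82 i$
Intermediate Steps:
$C{\left(t,D \right)} = 22$ ($C{\left(t,D \right)} = 1 + 21 = 22$)
$\sqrt{-297764 + \left(C{\left(391,279 \right)} + 219442\right)} = \sqrt{-297764 + \left(22 + 219442\right)} = \sqrt{-297764 + 219464} = \sqrt{-78300} = 30 i \sqrt{87}$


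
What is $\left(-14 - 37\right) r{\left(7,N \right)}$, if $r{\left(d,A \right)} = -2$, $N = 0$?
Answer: $102$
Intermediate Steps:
$\left(-14 - 37\right) r{\left(7,N \right)} = \left(-14 - 37\right) \left(-2\right) = \left(-51\right) \left(-2\right) = 102$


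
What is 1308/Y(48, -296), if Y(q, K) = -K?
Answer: 327/74 ≈ 4.4189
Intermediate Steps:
1308/Y(48, -296) = 1308/((-1*(-296))) = 1308/296 = 1308*(1/296) = 327/74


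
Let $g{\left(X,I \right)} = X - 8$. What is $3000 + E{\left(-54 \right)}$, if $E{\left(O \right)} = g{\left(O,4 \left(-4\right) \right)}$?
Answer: $2938$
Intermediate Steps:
$g{\left(X,I \right)} = -8 + X$ ($g{\left(X,I \right)} = X - 8 = -8 + X$)
$E{\left(O \right)} = -8 + O$
$3000 + E{\left(-54 \right)} = 3000 - 62 = 2938$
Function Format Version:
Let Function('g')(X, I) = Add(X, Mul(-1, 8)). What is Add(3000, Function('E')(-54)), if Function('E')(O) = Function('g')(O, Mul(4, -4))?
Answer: 2938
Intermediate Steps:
Function('g')(X, I) = Add(-8, X) (Function('g')(X, I) = Add(X, -8) = Add(-8, X))
Function('E')(O) = Add(-8, O)
Add(3000, Function('E')(-54)) = Add(3000, Add(-8, -54)) = Add(3000, -62) = 2938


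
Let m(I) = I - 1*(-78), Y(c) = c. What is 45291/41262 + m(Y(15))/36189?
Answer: 182541485/165914502 ≈ 1.1002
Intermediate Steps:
m(I) = 78 + I (m(I) = I + 78 = 78 + I)
45291/41262 + m(Y(15))/36189 = 45291/41262 + (78 + 15)/36189 = 45291*(1/41262) + 93*(1/36189) = 15097/13754 + 31/12063 = 182541485/165914502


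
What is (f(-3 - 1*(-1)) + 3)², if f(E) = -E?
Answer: 25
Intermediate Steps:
(f(-3 - 1*(-1)) + 3)² = (-(-3 - 1*(-1)) + 3)² = (-(-3 + 1) + 3)² = (-1*(-2) + 3)² = (2 + 3)² = 5² = 25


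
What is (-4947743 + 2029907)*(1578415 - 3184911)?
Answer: 4687491862656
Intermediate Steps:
(-4947743 + 2029907)*(1578415 - 3184911) = -2917836*(-1606496) = 4687491862656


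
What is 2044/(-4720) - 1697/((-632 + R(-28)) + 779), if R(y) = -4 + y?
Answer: -82449/5428 ≈ -15.190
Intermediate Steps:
2044/(-4720) - 1697/((-632 + R(-28)) + 779) = 2044/(-4720) - 1697/((-632 + (-4 - 28)) + 779) = 2044*(-1/4720) - 1697/((-632 - 32) + 779) = -511/1180 - 1697/(-664 + 779) = -511/1180 - 1697/115 = -82449/5428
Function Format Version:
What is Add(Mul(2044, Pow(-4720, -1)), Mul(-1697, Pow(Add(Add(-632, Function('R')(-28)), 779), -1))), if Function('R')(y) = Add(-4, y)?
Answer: Rational(-82449, 5428) ≈ -15.190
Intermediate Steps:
Add(Mul(2044, Pow(-4720, -1)), Mul(-1697, Pow(Add(Add(-632, Function('R')(-28)), 779), -1))) = Add(Mul(2044, Pow(-4720, -1)), Mul(-1697, Pow(Add(Add(-632, Add(-4, -28)), 779), -1))) = Add(Mul(2044, Rational(-1, 4720)), Mul(-1697, Pow(Add(Add(-632, -32), 779), -1))) = Add(Rational(-511, 1180), Mul(-1697, Pow(Add(-664, 779), -1))) = Add(Rational(-511, 1180), Mul(-1697, Pow(115, -1))) = Add(Rational(-511, 1180), Mul(-1697, Rational(1, 115))) = Add(Rational(-511, 1180), Rational(-1697, 115)) = Rational(-82449, 5428)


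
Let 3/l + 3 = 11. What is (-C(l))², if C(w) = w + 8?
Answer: 4489/64 ≈ 70.141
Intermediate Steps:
l = 3/8 (l = 3/(-3 + 11) = 3/8 ≈ 0.37500)
C(w) = 8 + w
(-C(l))² = (-(8 + 3/8))² = (-1*67/8)² = (-67/8)² = 4489/64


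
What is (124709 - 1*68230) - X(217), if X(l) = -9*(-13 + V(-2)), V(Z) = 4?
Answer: 56398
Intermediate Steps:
X(l) = 81 (X(l) = -9*(-13 + 4) = -9*(-9) = 81)
(124709 - 1*68230) - X(217) = (124709 - 1*68230) - 1*81 = (124709 - 68230) - 81 = 56479 - 81 = 56398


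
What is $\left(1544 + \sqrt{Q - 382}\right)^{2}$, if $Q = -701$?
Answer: $2382853 + 58672 i \sqrt{3} \approx 2.3829 \cdot 10^{6} + 1.0162 \cdot 10^{5} i$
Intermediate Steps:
$\left(1544 + \sqrt{Q - 382}\right)^{2} = \left(1544 + \sqrt{-701 - 382}\right)^{2} = \left(1544 + \sqrt{-1083}\right)^{2} = \left(1544 + 19 i \sqrt{3}\right)^{2}$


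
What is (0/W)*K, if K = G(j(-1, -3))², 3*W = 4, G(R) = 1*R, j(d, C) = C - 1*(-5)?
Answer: 0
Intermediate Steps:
j(d, C) = 5 + C (j(d, C) = C + 5 = 5 + C)
G(R) = R
W = 4/3 (W = (⅓)*4 = 4/3 ≈ 1.3333)
K = 4 (K = (5 - 3)² = 2² = 4)
(0/W)*K = (0/(4/3))*4 = (0*(¾))*4 = 0*4 = 0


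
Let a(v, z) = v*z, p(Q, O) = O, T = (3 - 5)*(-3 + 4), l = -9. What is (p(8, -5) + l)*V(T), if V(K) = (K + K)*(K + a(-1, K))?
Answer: 0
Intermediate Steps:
T = -2 (T = -2*1 = -2)
V(K) = 0 (V(K) = (K + K)*(K - K) = (2*K)*0 = 0)
(p(8, -5) + l)*V(T) = (-5 - 9)*0 = -14*0 = 0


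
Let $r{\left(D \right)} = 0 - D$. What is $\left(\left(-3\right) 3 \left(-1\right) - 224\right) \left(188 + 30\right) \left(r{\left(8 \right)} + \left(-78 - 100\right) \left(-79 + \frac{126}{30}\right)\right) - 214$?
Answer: $-623671182$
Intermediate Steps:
$r{\left(D \right)} = - D$
$\left(\left(-3\right) 3 \left(-1\right) - 224\right) \left(188 + 30\right) \left(r{\left(8 \right)} + \left(-78 - 100\right) \left(-79 + \frac{126}{30}\right)\right) - 214 = \left(\left(-3\right) 3 \left(-1\right) - 224\right) \left(188 + 30\right) \left(\left(-1\right) 8 + \left(-78 - 100\right) \left(-79 + \frac{126}{30}\right)\right) - 214 = \left(\left(-9\right) \left(-1\right) - 224\right) 218 \left(-8 - 178 \left(-79 + 126 \cdot \frac{1}{30}\right)\right) - 214 = \left(9 - 224\right) 218 \left(-8 - 178 \left(-79 + \frac{21}{5}\right)\right) - 214 = \left(-215\right) 218 \left(-8 - - \frac{66572}{5}\right) - 214 = - 46870 \left(-8 + \frac{66572}{5}\right) - 214 = \left(-46870\right) \frac{66532}{5} - 214 = -623670968 - 214 = -623671182$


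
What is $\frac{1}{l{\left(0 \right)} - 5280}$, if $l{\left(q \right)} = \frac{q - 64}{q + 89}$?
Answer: $- \frac{89}{469984} \approx -0.00018937$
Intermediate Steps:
$l{\left(q \right)} = \frac{-64 + q}{89 + q}$
$\frac{1}{l{\left(0 \right)} - 5280} = \frac{1}{\frac{-64 + 0}{89 + 0} - 5280} = \frac{1}{\frac{1}{89} \left(-64\right) - 5280} = \frac{1}{- \frac{64}{89} - 5280} = \frac{1}{- \frac{469984}{89}} = - \frac{89}{469984}$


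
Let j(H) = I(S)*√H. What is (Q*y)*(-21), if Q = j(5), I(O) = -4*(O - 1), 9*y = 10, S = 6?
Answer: 1400*√5/3 ≈ 1043.5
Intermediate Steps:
y = 10/9 (y = (⅑)*10 = 10/9 ≈ 1.1111)
I(O) = 4 - 4*O (I(O) = -4*(-1 + O) = 4 - 4*O)
j(H) = -20*√H (j(H) = (4 - 4*6)*√H = (4 - 24)*√H = -20*√H)
Q = -20*√5 ≈ -44.721
(Q*y)*(-21) = (-20*√5*(10/9))*(-21) = -200*√5/9*(-21) = 1400*√5/3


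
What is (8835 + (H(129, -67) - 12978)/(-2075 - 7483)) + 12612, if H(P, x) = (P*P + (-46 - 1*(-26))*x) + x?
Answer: 102492745/4779 ≈ 21446.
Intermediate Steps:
H(P, x) = P**2 - 19*x (H(P, x) = (P**2 + (-46 + 26)*x) + x = (P**2 - 20*x) + x = P**2 - 19*x)
(8835 + (H(129, -67) - 12978)/(-2075 - 7483)) + 12612 = (8835 + ((129**2 - 19*(-67)) - 12978)/(-2075 - 7483)) + 12612 = (8835 + ((16641 + 1273) - 12978)/(-9558)) + 12612 = (8835 + (17914 - 12978)*(-1/9558)) + 12612 = (8835 + 4936*(-1/9558)) + 12612 = (8835 - 2468/4779) + 12612 = 42219997/4779 + 12612 = 102492745/4779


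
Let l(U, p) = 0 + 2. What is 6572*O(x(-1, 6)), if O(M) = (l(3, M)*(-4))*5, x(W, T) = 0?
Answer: -262880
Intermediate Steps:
l(U, p) = 2
O(M) = -40 (O(M) = (2*(-4))*5 = -8*5 = -40)
6572*O(x(-1, 6)) = 6572*(-40) = -262880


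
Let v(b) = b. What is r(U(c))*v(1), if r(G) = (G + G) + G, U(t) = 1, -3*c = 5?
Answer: 3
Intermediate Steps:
c = -5/3 (c = -1/3*5 = -5/3 ≈ -1.6667)
r(G) = 3*G (r(G) = 2*G + G = 3*G)
r(U(c))*v(1) = (3*1)*1 = 3*1 = 3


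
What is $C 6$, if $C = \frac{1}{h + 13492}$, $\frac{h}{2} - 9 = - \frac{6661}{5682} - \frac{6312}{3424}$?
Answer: $\frac{3647844}{8210061737} \approx 0.00044431$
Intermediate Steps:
$h = \frac{7276529}{607974}$ ($h = 18 + 2 \left(- \frac{6661}{5682} - \frac{6312}{3424}\right) = 18 + 2 \left(\left(-6661\right) \frac{1}{5682} - \frac{789}{428}\right) = 18 + 2 \left(- \frac{6661}{5682} - \frac{789}{428}\right) = 18 + 2 \left(- \frac{3667003}{1215948}\right) = 18 - \frac{3667003}{607974} = \frac{7276529}{607974} \approx 11.968$)
$C = \frac{607974}{8210061737}$ ($C = \frac{1}{\frac{7276529}{607974} + 13492} = \frac{1}{\frac{8210061737}{607974}} = \frac{607974}{8210061737} \approx 7.4052 \cdot 10^{-5}$)
$C 6 = \frac{607974}{8210061737} \cdot 6 = \frac{3647844}{8210061737}$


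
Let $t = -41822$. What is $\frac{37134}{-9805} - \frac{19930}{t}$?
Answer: $- \frac{678802249}{205032355} \approx -3.3107$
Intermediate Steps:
$\frac{37134}{-9805} - \frac{19930}{t} = \frac{37134}{-9805} - \frac{19930}{-41822} = 37134 \left(- \frac{1}{9805}\right) - - \frac{9965}{20911} = - \frac{37134}{9805} + \frac{9965}{20911} = - \frac{678802249}{205032355}$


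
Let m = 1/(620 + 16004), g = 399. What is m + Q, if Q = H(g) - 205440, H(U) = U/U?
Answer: -3415217935/16624 ≈ -2.0544e+5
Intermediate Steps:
H(U) = 1
m = 1/16624 ≈ 6.0154e-5
Q = -205439 (Q = 1 - 205440 = -205439)
m + Q = 1/16624 - 205439 = -3415217935/16624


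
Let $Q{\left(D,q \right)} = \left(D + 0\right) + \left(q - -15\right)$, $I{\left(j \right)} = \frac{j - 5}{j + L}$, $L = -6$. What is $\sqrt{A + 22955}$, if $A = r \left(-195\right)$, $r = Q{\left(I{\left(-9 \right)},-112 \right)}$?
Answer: $6 \sqrt{1158} \approx 204.18$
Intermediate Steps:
$I{\left(j \right)} = \frac{-5 + j}{-6 + j}$ ($I{\left(j \right)} = \frac{j - 5}{j - 6} = \frac{-5 + j}{-6 + j}$)
$Q{\left(D,q \right)} = 15 + D + q$ ($Q{\left(D,q \right)} = D + \left(q + 15\right) = D + \left(15 + q\right) = 15 + D + q$)
$r = - \frac{1441}{15}$ ($r = 15 + \frac{-5 - 9}{-6 - 9} - 112 = 15 + \frac{1}{-15} \left(-14\right) - 112 = 15 - - \frac{14}{15} - 112 = 15 + \frac{14}{15} - 112 = - \frac{1441}{15} \approx -96.067$)
$A = 18733$ ($A = \left(- \frac{1441}{15}\right) \left(-195\right) = 18733$)
$\sqrt{A + 22955} = \sqrt{18733 + 22955} = \sqrt{41688} = 6 \sqrt{1158}$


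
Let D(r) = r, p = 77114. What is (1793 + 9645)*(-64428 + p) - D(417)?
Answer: 145102051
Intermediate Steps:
(1793 + 9645)*(-64428 + p) - D(417) = (1793 + 9645)*(-64428 + 77114) - 1*417 = 11438*12686 - 417 = 145102468 - 417 = 145102051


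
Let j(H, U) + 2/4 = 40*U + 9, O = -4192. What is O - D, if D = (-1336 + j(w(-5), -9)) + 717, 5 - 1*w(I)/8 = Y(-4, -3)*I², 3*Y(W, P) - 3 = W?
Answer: -6443/2 ≈ -3221.5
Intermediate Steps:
Y(W, P) = 1 + W/3
w(I) = 40 + 8*I²/3 (w(I) = 40 - 8*(1 + (⅓)*(-4))*I² = 40 - 8*(1 - 4/3)*I² = 40 - (-8)*I²/3 = 40 + 8*I²/3)
j(H, U) = 17/2 + 40*U (j(H, U) = -½ + (40*U + 9) = -½ + (9 + 40*U) = 17/2 + 40*U)
D = -1941/2 (D = (-1336 + (17/2 + 40*(-9))) + 717 = (-1336 + (17/2 - 360)) + 717 = (-1336 - 703/2) + 717 = -3375/2 + 717 = -1941/2 ≈ -970.50)
O - D = -4192 - 1*(-1941/2) = -4192 + 1941/2 = -6443/2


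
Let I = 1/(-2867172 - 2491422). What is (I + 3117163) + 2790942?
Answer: 31659136004369/5358594 ≈ 5.9081e+6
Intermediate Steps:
I = -1/5358594 (I = 1/(-5358594) = -1/5358594 ≈ -1.8662e-7)
(I + 3117163) + 2790942 = (-1/5358594 + 3117163) + 2790942 = 16703610948821/5358594 + 2790942 = 31659136004369/5358594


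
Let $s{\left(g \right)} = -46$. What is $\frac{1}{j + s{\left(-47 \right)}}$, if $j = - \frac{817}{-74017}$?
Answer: $- \frac{74017}{3403965} \approx -0.021744$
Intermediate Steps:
$j = \frac{817}{74017}$ ($j = \left(-817\right) \left(- \frac{1}{74017}\right) = \frac{817}{74017} \approx 0.011038$)
$\frac{1}{j + s{\left(-47 \right)}} = \frac{1}{\frac{817}{74017} - 46} = \frac{1}{- \frac{3403965}{74017}} = - \frac{74017}{3403965}$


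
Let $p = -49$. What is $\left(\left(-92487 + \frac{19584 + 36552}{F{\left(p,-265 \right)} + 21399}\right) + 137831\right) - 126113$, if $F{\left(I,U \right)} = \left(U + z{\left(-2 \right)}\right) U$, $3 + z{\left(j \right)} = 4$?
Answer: $- \frac{2459639645}{30453} \approx -80768.0$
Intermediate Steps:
$z{\left(j \right)} = 1$ ($z{\left(j \right)} = -3 + 4 = 1$)
$F{\left(I,U \right)} = U \left(1 + U\right)$ ($F{\left(I,U \right)} = \left(U + 1\right) U = \left(1 + U\right) U = U \left(1 + U\right)$)
$\left(\left(-92487 + \frac{19584 + 36552}{F{\left(p,-265 \right)} + 21399}\right) + 137831\right) - 126113 = \left(\left(-92487 + \frac{19584 + 36552}{- 265 \left(1 - 265\right) + 21399}\right) + 137831\right) - 126113 = \left(\left(-92487 + \frac{56136}{\left(-265\right) \left(-264\right) + 21399}\right) + 137831\right) - 126113 = \left(\left(-92487 + \frac{56136}{69960 + 21399}\right) + 137831\right) - 126113 = \left(\left(-92487 + \frac{56136}{91359}\right) + 137831\right) - 126113 = \left(\left(-92487 + 56136 \cdot \frac{1}{91359}\right) + 137831\right) - 126113 = \left(\left(-92487 + \frac{18712}{30453}\right) + 137831\right) - 126113 = \left(- \frac{2816487899}{30453} + 137831\right) - 126113 = \frac{1380879544}{30453} - 126113 = - \frac{2459639645}{30453}$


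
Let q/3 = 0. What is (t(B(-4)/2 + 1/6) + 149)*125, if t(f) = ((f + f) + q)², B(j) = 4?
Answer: 188750/9 ≈ 20972.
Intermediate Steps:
q = 0 (q = 3*0 = 0)
t(f) = 4*f² (t(f) = ((f + f) + 0)² = (2*f + 0)² = (2*f)² = 4*f²)
(t(B(-4)/2 + 1/6) + 149)*125 = (4*(4/2 + 1/6)² + 149)*125 = (4*(4*(½) + 1*(⅙))² + 149)*125 = (4*(2 + ⅙)² + 149)*125 = (4*(13/6)² + 149)*125 = (4*(169/36) + 149)*125 = (169/9 + 149)*125 = (1510/9)*125 = 188750/9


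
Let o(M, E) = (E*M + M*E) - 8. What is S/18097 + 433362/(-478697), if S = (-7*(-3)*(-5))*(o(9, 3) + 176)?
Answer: -19000979184/8662979609 ≈ -2.1934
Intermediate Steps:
o(M, E) = -8 + 2*E*M (o(M, E) = (E*M + E*M) - 8 = 2*E*M - 8 = -8 + 2*E*M)
S = -23310 (S = (-7*(-3)*(-5))*((-8 + 2*3*9) + 176) = (21*(-5))*((-8 + 54) + 176) = -105*(46 + 176) = -105*222 = -23310)
S/18097 + 433362/(-478697) = -23310/18097 + 433362/(-478697) = -23310*1/18097 + 433362*(-1/478697) = -23310/18097 - 433362/478697 = -19000979184/8662979609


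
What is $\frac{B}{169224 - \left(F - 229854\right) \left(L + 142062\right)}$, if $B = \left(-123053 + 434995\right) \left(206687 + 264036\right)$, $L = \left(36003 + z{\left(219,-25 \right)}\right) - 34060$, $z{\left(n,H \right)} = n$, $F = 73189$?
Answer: $\frac{73419137033}{11297511092} \approx 6.4987$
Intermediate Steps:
$L = 2162$ ($L = \left(36003 + 219\right) - 34060 = 36222 - 34060 = 2162$)
$B = 146838274066$ ($B = 311942 \cdot 470723 = 146838274066$)
$\frac{B}{169224 - \left(F - 229854\right) \left(L + 142062\right)} = \frac{146838274066}{169224 - \left(73189 - 229854\right) \left(2162 + 142062\right)} = \frac{146838274066}{169224 - \left(-156665\right) 144224} = \frac{146838274066}{169224 - -22594852960} = \frac{146838274066}{169224 + 22594852960} = \frac{146838274066}{22595022184} = 146838274066 \cdot \frac{1}{22595022184} = \frac{73419137033}{11297511092}$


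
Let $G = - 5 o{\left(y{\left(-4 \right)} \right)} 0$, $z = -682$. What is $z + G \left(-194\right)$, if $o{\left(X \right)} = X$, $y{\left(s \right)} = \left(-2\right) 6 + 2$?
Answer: $-682$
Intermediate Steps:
$y{\left(s \right)} = -10$ ($y{\left(s \right)} = -12 + 2 = -10$)
$G = 0$ ($G = \left(-5\right) \left(-10\right) 0 = 50 \cdot 0 = 0$)
$z + G \left(-194\right) = -682 + 0 \left(-194\right) = -682 + 0 = -682$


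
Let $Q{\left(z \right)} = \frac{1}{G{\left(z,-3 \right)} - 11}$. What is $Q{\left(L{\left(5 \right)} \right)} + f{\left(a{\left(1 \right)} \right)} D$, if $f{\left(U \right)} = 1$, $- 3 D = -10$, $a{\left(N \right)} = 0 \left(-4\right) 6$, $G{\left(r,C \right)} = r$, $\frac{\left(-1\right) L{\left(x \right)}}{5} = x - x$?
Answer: $\frac{107}{33} \approx 3.2424$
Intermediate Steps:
$L{\left(x \right)} = 0$ ($L{\left(x \right)} = - 5 \left(x - x\right) = \left(-5\right) 0 = 0$)
$a{\left(N \right)} = 0$ ($a{\left(N \right)} = 0 \cdot 6 = 0$)
$D = \frac{10}{3}$ ($D = \left(- \frac{1}{3}\right) \left(-10\right) = \frac{10}{3} \approx 3.3333$)
$Q{\left(z \right)} = \frac{1}{-11 + z}$ ($Q{\left(z \right)} = \frac{1}{z - 11} = \frac{1}{-11 + z}$)
$Q{\left(L{\left(5 \right)} \right)} + f{\left(a{\left(1 \right)} \right)} D = \frac{1}{-11 + 0} + 1 \cdot \frac{10}{3} = \frac{1}{-11} + \frac{10}{3} = - \frac{1}{11} + \frac{10}{3} = \frac{107}{33}$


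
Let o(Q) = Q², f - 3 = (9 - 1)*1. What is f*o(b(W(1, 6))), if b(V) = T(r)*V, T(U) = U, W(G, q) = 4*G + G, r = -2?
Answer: 1100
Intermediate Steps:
W(G, q) = 5*G
b(V) = -2*V
f = 11 (f = 3 + (9 - 1)*1 = 3 + 8*1 = 3 + 8 = 11)
f*o(b(W(1, 6))) = 11*(-10)² = 11*100 = 1100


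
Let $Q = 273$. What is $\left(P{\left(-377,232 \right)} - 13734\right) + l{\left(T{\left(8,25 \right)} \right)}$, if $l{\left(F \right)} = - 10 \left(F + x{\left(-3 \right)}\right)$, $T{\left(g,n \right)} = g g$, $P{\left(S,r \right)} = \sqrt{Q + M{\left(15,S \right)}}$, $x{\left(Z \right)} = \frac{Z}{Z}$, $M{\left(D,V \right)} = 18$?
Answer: $-14384 + \sqrt{291} \approx -14367.0$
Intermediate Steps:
$x{\left(Z \right)} = 1$
$P{\left(S,r \right)} = \sqrt{291}$ ($P{\left(S,r \right)} = \sqrt{273 + 18} = \sqrt{291}$)
$T{\left(g,n \right)} = g^{2}$
$l{\left(F \right)} = -10 - 10 F$ ($l{\left(F \right)} = - 10 \left(F + 1\right) = - 10 \left(1 + F\right) = -10 - 10 F$)
$\left(P{\left(-377,232 \right)} - 13734\right) + l{\left(T{\left(8,25 \right)} \right)} = \left(\sqrt{291} - 13734\right) - \left(10 + 10 \cdot 8^{2}\right) = \left(-13734 + \sqrt{291}\right) - 650 = -14384 + \sqrt{291}$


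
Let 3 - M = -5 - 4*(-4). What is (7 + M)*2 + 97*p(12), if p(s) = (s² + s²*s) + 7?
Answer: 182261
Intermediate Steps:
M = -8 (M = 3 - (-5 - 4*(-4)) = 3 - (-5 + 16) = 3 - 1*11 = 3 - 11 = -8)
p(s) = 7 + s² + s³ (p(s) = (s² + s³) + 7 = 7 + s² + s³)
(7 + M)*2 + 97*p(12) = (7 - 8)*2 + 97*(7 + 12² + 12³) = -1*2 + 97*(7 + 144 + 1728) = -2 + 97*1879 = -2 + 182263 = 182261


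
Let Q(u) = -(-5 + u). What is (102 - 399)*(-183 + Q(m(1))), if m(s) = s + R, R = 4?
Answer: 54351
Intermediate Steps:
m(s) = 4 + s (m(s) = s + 4 = 4 + s)
Q(u) = 5 - u
(102 - 399)*(-183 + Q(m(1))) = (102 - 399)*(-183 + (5 - (4 + 1))) = -297*(-183 + (5 - 1*5)) = -297*(-183 + (5 - 5)) = -297*(-183 + 0) = -297*(-183) = 54351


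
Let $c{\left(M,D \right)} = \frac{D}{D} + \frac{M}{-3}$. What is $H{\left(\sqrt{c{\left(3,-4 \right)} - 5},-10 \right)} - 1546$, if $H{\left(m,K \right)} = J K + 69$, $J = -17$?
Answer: $-1307$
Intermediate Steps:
$c{\left(M,D \right)} = 1 - \frac{M}{3}$ ($c{\left(M,D \right)} = 1 + M \left(- \frac{1}{3}\right) = 1 - \frac{M}{3}$)
$H{\left(m,K \right)} = 69 - 17 K$ ($H{\left(m,K \right)} = - 17 K + 69 = 69 - 17 K$)
$H{\left(\sqrt{c{\left(3,-4 \right)} - 5},-10 \right)} - 1546 = \left(69 - -170\right) - 1546 = \left(69 + 170\right) - 1546 = 239 - 1546 = -1307$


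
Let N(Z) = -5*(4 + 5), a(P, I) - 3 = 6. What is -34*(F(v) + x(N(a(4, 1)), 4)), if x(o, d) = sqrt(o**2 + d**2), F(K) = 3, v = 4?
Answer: -102 - 34*sqrt(2041) ≈ -1638.0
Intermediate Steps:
a(P, I) = 9 (a(P, I) = 3 + 6 = 9)
N(Z) = -45 (N(Z) = -5*9 = -45)
x(o, d) = sqrt(d**2 + o**2)
-34*(F(v) + x(N(a(4, 1)), 4)) = -34*(3 + sqrt(4**2 + (-45)**2)) = -34*(3 + sqrt(16 + 2025)) = -34*(3 + sqrt(2041)) = -102 - 34*sqrt(2041)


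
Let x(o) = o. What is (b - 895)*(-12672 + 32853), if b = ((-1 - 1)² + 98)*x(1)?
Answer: -16003533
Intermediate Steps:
b = 102 (b = ((-1 - 1)² + 98)*1 = ((-2)² + 98)*1 = (4 + 98)*1 = 102*1 = 102)
(b - 895)*(-12672 + 32853) = (102 - 895)*(-12672 + 32853) = -793*20181 = -16003533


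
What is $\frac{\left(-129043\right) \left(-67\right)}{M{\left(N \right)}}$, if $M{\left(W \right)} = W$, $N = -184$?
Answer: $- \frac{8645881}{184} \approx -46989.0$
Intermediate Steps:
$\frac{\left(-129043\right) \left(-67\right)}{M{\left(N \right)}} = \frac{\left(-129043\right) \left(-67\right)}{-184} = 8645881 \left(- \frac{1}{184}\right) = - \frac{8645881}{184}$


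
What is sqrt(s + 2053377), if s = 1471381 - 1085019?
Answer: sqrt(2439739) ≈ 1562.0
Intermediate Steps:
s = 386362
sqrt(s + 2053377) = sqrt(386362 + 2053377) = sqrt(2439739)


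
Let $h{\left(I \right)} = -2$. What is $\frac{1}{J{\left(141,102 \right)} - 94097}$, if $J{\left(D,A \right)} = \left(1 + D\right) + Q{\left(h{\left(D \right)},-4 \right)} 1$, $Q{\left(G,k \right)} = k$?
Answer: $- \frac{1}{93959} \approx -1.0643 \cdot 10^{-5}$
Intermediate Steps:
$J{\left(D,A \right)} = -3 + D$ ($J{\left(D,A \right)} = \left(1 + D\right) - 4 = -3 + D$)
$\frac{1}{J{\left(141,102 \right)} - 94097} = \frac{1}{\left(-3 + 141\right) - 94097} = \frac{1}{138 - 94097} = \frac{1}{-93959} = - \frac{1}{93959}$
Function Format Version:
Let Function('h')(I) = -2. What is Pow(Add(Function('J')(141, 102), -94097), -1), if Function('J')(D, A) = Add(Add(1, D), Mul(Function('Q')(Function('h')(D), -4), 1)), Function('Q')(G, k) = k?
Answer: Rational(-1, 93959) ≈ -1.0643e-5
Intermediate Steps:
Function('J')(D, A) = Add(-3, D) (Function('J')(D, A) = Add(Add(1, D), Mul(-4, 1)) = Add(Add(1, D), -4) = Add(-3, D))
Pow(Add(Function('J')(141, 102), -94097), -1) = Pow(Add(Add(-3, 141), -94097), -1) = Pow(Add(138, -94097), -1) = Pow(-93959, -1) = Rational(-1, 93959)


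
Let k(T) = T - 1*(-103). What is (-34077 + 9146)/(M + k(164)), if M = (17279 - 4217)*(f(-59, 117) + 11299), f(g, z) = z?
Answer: -24931/149116059 ≈ -0.00016719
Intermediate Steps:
k(T) = 103 + T (k(T) = T + 103 = 103 + T)
M = 149115792 (M = (17279 - 4217)*(117 + 11299) = 13062*11416 = 149115792)
(-34077 + 9146)/(M + k(164)) = (-34077 + 9146)/(149115792 + (103 + 164)) = -24931/(149115792 + 267) = -24931/149116059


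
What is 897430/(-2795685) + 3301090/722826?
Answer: 22000312973/5181522579 ≈ 4.2459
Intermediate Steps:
897430/(-2795685) + 3301090/722826 = 897430*(-1/2795685) + 3301090*(1/722826) = -179486/559137 + 126965/27801 = 22000312973/5181522579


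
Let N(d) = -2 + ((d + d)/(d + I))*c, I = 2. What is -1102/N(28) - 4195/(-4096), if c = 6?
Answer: -11187995/94208 ≈ -118.76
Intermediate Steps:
N(d) = -2 + 12*d/(2 + d) (N(d) = -2 + ((d + d)/(d + 2))*6 = -2 + ((2*d)/(2 + d))*6 = -2 + (2*d/(2 + d))*6 = -2 + 12*d/(2 + d))
-1102/N(28) - 4195/(-4096) = -1102*(2 + 28)/(2*(-2 + 5*28)) - 4195/(-4096) = -1102*15/(-2 + 140) - 4195*(-1/4096) = -1102/(2*(1/30)*138) + 4195/4096 = -1102/46/5 + 4195/4096 = -1102*5/46 + 4195/4096 = -2755/23 + 4195/4096 = -11187995/94208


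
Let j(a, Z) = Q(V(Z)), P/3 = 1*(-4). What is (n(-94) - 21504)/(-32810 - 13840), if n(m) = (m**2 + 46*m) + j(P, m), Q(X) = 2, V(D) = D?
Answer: 1699/4665 ≈ 0.36420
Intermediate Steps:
P = -12 (P = 3*(1*(-4)) = 3*(-4) = -12)
j(a, Z) = 2
n(m) = 2 + m**2 + 46*m (n(m) = (m**2 + 46*m) + 2 = 2 + m**2 + 46*m)
(n(-94) - 21504)/(-32810 - 13840) = ((2 + (-94)**2 + 46*(-94)) - 21504)/(-32810 - 13840) = ((2 + 8836 - 4324) - 21504)/(-46650) = (4514 - 21504)*(-1/46650) = -16990*(-1/46650) = 1699/4665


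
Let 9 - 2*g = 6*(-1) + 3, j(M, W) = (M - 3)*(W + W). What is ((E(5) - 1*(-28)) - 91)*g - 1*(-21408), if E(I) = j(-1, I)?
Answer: 20790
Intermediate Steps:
j(M, W) = 2*W*(-3 + M) (j(M, W) = (-3 + M)*(2*W) = 2*W*(-3 + M))
g = 6 (g = 9/2 - (6*(-1) + 3)/2 = 9/2 - (-6 + 3)/2 = 9/2 - ½*(-3) = 9/2 + 3/2 = 6)
E(I) = -8*I (E(I) = 2*I*(-3 - 1) = 2*I*(-4) = -8*I)
((E(5) - 1*(-28)) - 91)*g - 1*(-21408) = ((-8*5 - 1*(-28)) - 91)*6 - 1*(-21408) = ((-40 + 28) - 91)*6 + 21408 = (-12 - 91)*6 + 21408 = -103*6 + 21408 = -618 + 21408 = 20790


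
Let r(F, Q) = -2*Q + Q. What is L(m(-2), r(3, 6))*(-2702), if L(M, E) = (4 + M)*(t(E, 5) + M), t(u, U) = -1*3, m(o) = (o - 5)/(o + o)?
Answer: 155365/8 ≈ 19421.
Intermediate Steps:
m(o) = (-5 + o)/(2*o) (m(o) = (-5 + o)/((2*o)) = (-5 + o)*(1/(2*o)) = (-5 + o)/(2*o))
r(F, Q) = -Q
t(u, U) = -3
L(M, E) = (-3 + M)*(4 + M) (L(M, E) = (4 + M)*(-3 + M) = (-3 + M)*(4 + M))
L(m(-2), r(3, 6))*(-2702) = (-12 + (½)*(-5 - 2)/(-2) + ((½)*(-5 - 2)/(-2))²)*(-2702) = (-12 + (½)*(-½)*(-7) + ((½)*(-½)*(-7))²)*(-2702) = (-12 + 7/4 + (7/4)²)*(-2702) = (-12 + 7/4 + 49/16)*(-2702) = -115/16*(-2702) = 155365/8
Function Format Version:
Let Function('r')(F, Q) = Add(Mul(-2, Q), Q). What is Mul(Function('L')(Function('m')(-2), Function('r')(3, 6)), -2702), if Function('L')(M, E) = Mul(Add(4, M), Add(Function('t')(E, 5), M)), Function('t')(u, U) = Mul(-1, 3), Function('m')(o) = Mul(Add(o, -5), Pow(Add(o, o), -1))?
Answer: Rational(155365, 8) ≈ 19421.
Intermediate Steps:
Function('m')(o) = Mul(Rational(1, 2), Pow(o, -1), Add(-5, o)) (Function('m')(o) = Mul(Add(-5, o), Pow(Mul(2, o), -1)) = Mul(Add(-5, o), Mul(Rational(1, 2), Pow(o, -1))) = Mul(Rational(1, 2), Pow(o, -1), Add(-5, o)))
Function('r')(F, Q) = Mul(-1, Q)
Function('t')(u, U) = -3
Function('L')(M, E) = Mul(Add(-3, M), Add(4, M)) (Function('L')(M, E) = Mul(Add(4, M), Add(-3, M)) = Mul(Add(-3, M), Add(4, M)))
Mul(Function('L')(Function('m')(-2), Function('r')(3, 6)), -2702) = Mul(Add(-12, Mul(Rational(1, 2), Pow(-2, -1), Add(-5, -2)), Pow(Mul(Rational(1, 2), Pow(-2, -1), Add(-5, -2)), 2)), -2702) = Mul(Add(-12, Mul(Rational(1, 2), Rational(-1, 2), -7), Pow(Mul(Rational(1, 2), Rational(-1, 2), -7), 2)), -2702) = Mul(Add(-12, Rational(7, 4), Pow(Rational(7, 4), 2)), -2702) = Mul(Add(-12, Rational(7, 4), Rational(49, 16)), -2702) = Mul(Rational(-115, 16), -2702) = Rational(155365, 8)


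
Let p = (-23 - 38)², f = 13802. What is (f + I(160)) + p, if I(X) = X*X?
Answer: 43123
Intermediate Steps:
p = 3721 (p = (-61)² = 3721)
I(X) = X²
(f + I(160)) + p = (13802 + 160²) + 3721 = (13802 + 25600) + 3721 = 39402 + 3721 = 43123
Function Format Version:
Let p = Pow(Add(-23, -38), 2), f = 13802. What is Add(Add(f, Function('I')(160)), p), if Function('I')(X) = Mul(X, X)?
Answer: 43123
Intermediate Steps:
p = 3721 (p = Pow(-61, 2) = 3721)
Function('I')(X) = Pow(X, 2)
Add(Add(f, Function('I')(160)), p) = Add(Add(13802, Pow(160, 2)), 3721) = Add(Add(13802, 25600), 3721) = Add(39402, 3721) = 43123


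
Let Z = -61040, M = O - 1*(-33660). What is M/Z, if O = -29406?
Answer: -2127/30520 ≈ -0.069692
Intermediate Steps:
M = 4254 (M = -29406 - 1*(-33660) = -29406 + 33660 = 4254)
M/Z = 4254/(-61040) = 4254*(-1/61040) = -2127/30520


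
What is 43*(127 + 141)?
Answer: 11524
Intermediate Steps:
43*(127 + 141) = 43*268 = 11524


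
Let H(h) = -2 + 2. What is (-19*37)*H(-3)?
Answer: 0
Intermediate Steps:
H(h) = 0
(-19*37)*H(-3) = -19*37*0 = -703*0 = 0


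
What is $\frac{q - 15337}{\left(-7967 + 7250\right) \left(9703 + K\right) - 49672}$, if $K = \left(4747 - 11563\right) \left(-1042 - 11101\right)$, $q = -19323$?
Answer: $\frac{34660}{59350722019} \approx 5.8399 \cdot 10^{-7}$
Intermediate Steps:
$K = 82766688$ ($K = \left(-6816\right) \left(-12143\right) = 82766688$)
$\frac{q - 15337}{\left(-7967 + 7250\right) \left(9703 + K\right) - 49672} = \frac{-19323 - 15337}{\left(-7967 + 7250\right) \left(9703 + 82766688\right) - 49672} = \frac{-19323 - 15337}{\left(-717\right) 82776391 - 49672} = - \frac{34660}{-59350672347 - 49672} = - \frac{34660}{-59350722019} = \left(-34660\right) \left(- \frac{1}{59350722019}\right) = \frac{34660}{59350722019}$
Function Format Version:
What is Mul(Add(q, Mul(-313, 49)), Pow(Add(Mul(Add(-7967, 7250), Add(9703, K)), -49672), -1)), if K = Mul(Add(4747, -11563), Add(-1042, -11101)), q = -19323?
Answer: Rational(34660, 59350722019) ≈ 5.8399e-7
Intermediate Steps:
K = 82766688 (K = Mul(-6816, -12143) = 82766688)
Mul(Add(q, Mul(-313, 49)), Pow(Add(Mul(Add(-7967, 7250), Add(9703, K)), -49672), -1)) = Mul(Add(-19323, Mul(-313, 49)), Pow(Add(Mul(Add(-7967, 7250), Add(9703, 82766688)), -49672), -1)) = Mul(Add(-19323, -15337), Pow(Add(Mul(-717, 82776391), -49672), -1)) = Mul(-34660, Pow(Add(-59350672347, -49672), -1)) = Mul(-34660, Pow(-59350722019, -1)) = Mul(-34660, Rational(-1, 59350722019)) = Rational(34660, 59350722019)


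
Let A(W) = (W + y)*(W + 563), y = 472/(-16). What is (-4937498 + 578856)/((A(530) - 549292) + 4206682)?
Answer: -8717284/8408873 ≈ -1.0367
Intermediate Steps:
y = -59/2 (y = 472*(-1/16) = -59/2 ≈ -29.500)
A(W) = (563 + W)*(-59/2 + W) (A(W) = (W - 59/2)*(W + 563) = (-59/2 + W)*(563 + W) = (563 + W)*(-59/2 + W))
(-4937498 + 578856)/((A(530) - 549292) + 4206682) = (-4937498 + 578856)/(((-33217/2 + 530**2 + (1067/2)*530) - 549292) + 4206682) = -4358642/(((-33217/2 + 280900 + 282755) - 549292) + 4206682) = -4358642/((1094093/2 - 549292) + 4206682) = -4358642/(-4491/2 + 4206682) = -4358642/8408873/2 = -4358642*2/8408873 = -8717284/8408873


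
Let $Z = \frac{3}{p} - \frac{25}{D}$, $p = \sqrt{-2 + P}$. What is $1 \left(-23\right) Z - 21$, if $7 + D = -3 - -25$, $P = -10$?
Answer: $\frac{52}{3} + \frac{23 i \sqrt{3}}{2} \approx 17.333 + 19.919 i$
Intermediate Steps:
$D = 15$ ($D = -7 - -22 = -7 + \left(-3 + 25\right) = -7 + 22 = 15$)
$p = 2 i \sqrt{3}$ ($p = \sqrt{-2 - 10} = \sqrt{-12} = 2 i \sqrt{3} \approx 3.4641 i$)
$Z = - \frac{5}{3} - \frac{i \sqrt{3}}{2}$ ($Z = \frac{3}{2 i \sqrt{3}} - \frac{25}{15} = 3 \left(- \frac{i \sqrt{3}}{6}\right) - \frac{5}{3} = - \frac{i \sqrt{3}}{2} - \frac{5}{3} = - \frac{5}{3} - \frac{i \sqrt{3}}{2} \approx -1.6667 - 0.86602 i$)
$1 \left(-23\right) Z - 21 = 1 \left(-23\right) \left(- \frac{5}{3} - \frac{i \sqrt{3}}{2}\right) - 21 = - 23 \left(- \frac{5}{3} - \frac{i \sqrt{3}}{2}\right) - 21 = \left(\frac{115}{3} + \frac{23 i \sqrt{3}}{2}\right) - 21 = \frac{52}{3} + \frac{23 i \sqrt{3}}{2}$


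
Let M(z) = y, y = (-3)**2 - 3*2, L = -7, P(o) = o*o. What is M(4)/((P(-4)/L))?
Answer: -21/16 ≈ -1.3125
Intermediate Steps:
P(o) = o**2
y = 3 (y = 9 - 6 = 3)
M(z) = 3
M(4)/((P(-4)/L)) = 3/(((-4)**2/(-7))) = 3/((16*(-1/7))) = 3/(-16/7) = 3*(-7/16) = -21/16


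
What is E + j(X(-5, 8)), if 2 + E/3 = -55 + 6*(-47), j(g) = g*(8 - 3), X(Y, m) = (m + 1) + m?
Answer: -932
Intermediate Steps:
X(Y, m) = 1 + 2*m (X(Y, m) = (1 + m) + m = 1 + 2*m)
j(g) = 5*g (j(g) = g*5 = 5*g)
E = -1017 (E = -6 + 3*(-55 + 6*(-47)) = -6 + 3*(-55 - 282) = -6 + 3*(-337) = -6 - 1011 = -1017)
E + j(X(-5, 8)) = -1017 + 5*(1 + 2*8) = -1017 + 5*(1 + 16) = -1017 + 5*17 = -1017 + 85 = -932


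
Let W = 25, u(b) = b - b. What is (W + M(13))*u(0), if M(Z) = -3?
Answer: 0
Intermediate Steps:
u(b) = 0
(W + M(13))*u(0) = (25 - 3)*0 = 22*0 = 0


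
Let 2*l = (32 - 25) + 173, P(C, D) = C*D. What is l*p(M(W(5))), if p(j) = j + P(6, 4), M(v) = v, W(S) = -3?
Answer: 1890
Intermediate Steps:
l = 90 (l = ((32 - 25) + 173)/2 = (7 + 173)/2 = (1/2)*180 = 90)
p(j) = 24 + j (p(j) = j + 6*4 = j + 24 = 24 + j)
l*p(M(W(5))) = 90*(24 - 3) = 90*21 = 1890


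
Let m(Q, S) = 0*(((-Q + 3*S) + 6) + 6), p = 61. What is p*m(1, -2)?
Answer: 0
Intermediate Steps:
m(Q, S) = 0 (m(Q, S) = 0*((6 - Q + 3*S) + 6) = 0*(12 - Q + 3*S) = 0)
p*m(1, -2) = 61*0 = 0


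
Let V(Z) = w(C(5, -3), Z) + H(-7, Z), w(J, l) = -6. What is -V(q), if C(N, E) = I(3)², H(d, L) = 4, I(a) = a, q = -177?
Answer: 2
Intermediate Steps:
C(N, E) = 9 (C(N, E) = 3² = 9)
V(Z) = -2 (V(Z) = -6 + 4 = -2)
-V(q) = -1*(-2) = 2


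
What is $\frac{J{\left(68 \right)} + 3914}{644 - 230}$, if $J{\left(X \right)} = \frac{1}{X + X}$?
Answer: $\frac{59145}{6256} \approx 9.4541$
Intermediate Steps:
$J{\left(X \right)} = \frac{1}{2 X}$
$\frac{J{\left(68 \right)} + 3914}{644 - 230} = \frac{\frac{1}{2 \cdot 68} + 3914}{644 - 230} = \frac{\frac{1}{2} \cdot \frac{1}{68} + 3914}{414} = \left(\frac{1}{136} + 3914\right) \frac{1}{414} = \frac{532305}{136} \cdot \frac{1}{414} = \frac{59145}{6256}$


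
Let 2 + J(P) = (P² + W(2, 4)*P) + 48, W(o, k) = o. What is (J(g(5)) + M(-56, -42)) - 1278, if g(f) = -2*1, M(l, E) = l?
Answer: -1288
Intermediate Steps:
g(f) = -2
J(P) = 46 + P² + 2*P (J(P) = -2 + ((P² + 2*P) + 48) = -2 + (48 + P² + 2*P) = 46 + P² + 2*P)
(J(g(5)) + M(-56, -42)) - 1278 = ((46 + (-2)² + 2*(-2)) - 56) - 1278 = ((46 + 4 - 4) - 56) - 1278 = (46 - 56) - 1278 = -10 - 1278 = -1288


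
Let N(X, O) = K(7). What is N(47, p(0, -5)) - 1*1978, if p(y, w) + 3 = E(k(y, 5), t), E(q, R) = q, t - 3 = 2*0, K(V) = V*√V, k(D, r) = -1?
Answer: -1978 + 7*√7 ≈ -1959.5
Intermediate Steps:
K(V) = V^(3/2)
t = 3 (t = 3 + 2*0 = 3 + 0 = 3)
p(y, w) = -4 (p(y, w) = -3 - 1 = -4)
N(X, O) = 7*√7 (N(X, O) = 7^(3/2) = 7*√7)
N(47, p(0, -5)) - 1*1978 = 7*√7 - 1*1978 = 7*√7 - 1978 = -1978 + 7*√7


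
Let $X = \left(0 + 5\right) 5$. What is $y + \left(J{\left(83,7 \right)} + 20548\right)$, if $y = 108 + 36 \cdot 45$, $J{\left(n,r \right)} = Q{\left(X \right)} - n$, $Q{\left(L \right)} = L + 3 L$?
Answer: $22293$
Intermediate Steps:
$X = 25$ ($X = 5 \cdot 5 = 25$)
$Q{\left(L \right)} = 4 L$
$J{\left(n,r \right)} = 100 - n$ ($J{\left(n,r \right)} = 4 \cdot 25 - n = 100 - n$)
$y = 1728$ ($y = 108 + 1620 = 1728$)
$y + \left(J{\left(83,7 \right)} + 20548\right) = 1728 + \left(\left(100 - 83\right) + 20548\right) = 1728 + \left(17 + 20548\right) = 1728 + 20565 = 22293$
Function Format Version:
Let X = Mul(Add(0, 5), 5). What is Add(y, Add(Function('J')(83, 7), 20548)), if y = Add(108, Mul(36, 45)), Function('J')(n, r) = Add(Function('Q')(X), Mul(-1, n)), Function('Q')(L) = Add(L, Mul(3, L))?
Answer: 22293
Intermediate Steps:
X = 25 (X = Mul(5, 5) = 25)
Function('Q')(L) = Mul(4, L)
Function('J')(n, r) = Add(100, Mul(-1, n)) (Function('J')(n, r) = Add(Mul(4, 25), Mul(-1, n)) = Add(100, Mul(-1, n)))
y = 1728 (y = Add(108, 1620) = 1728)
Add(y, Add(Function('J')(83, 7), 20548)) = Add(1728, Add(Add(100, Mul(-1, 83)), 20548)) = Add(1728, Add(Add(100, -83), 20548)) = Add(1728, Add(17, 20548)) = Add(1728, 20565) = 22293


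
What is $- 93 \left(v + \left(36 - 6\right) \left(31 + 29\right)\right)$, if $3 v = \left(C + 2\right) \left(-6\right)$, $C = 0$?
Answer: $-167028$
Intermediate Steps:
$v = -4$ ($v = \frac{\left(0 + 2\right) \left(-6\right)}{3} = \frac{2 \left(-6\right)}{3} = \frac{1}{3} \left(-12\right) = -4$)
$- 93 \left(v + \left(36 - 6\right) \left(31 + 29\right)\right) = - 93 \left(-4 + \left(36 - 6\right) \left(31 + 29\right)\right) = - 93 \left(-4 + 30 \cdot 60\right) = - 93 \left(-4 + 1800\right) = \left(-93\right) 1796 = -167028$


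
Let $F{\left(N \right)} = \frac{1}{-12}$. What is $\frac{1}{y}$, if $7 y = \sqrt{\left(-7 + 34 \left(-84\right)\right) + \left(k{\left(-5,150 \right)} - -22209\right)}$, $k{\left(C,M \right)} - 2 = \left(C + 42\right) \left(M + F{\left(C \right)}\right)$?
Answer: $\frac{2 \sqrt{896217}}{42677} \approx 0.044365$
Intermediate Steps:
$F{\left(N \right)} = - \frac{1}{12}$
$k{\left(C,M \right)} = 2 + \left(42 + C\right) \left(- \frac{1}{12} + M\right)$ ($k{\left(C,M \right)} = 2 + \left(C + 42\right) \left(M - \frac{1}{12}\right) = 2 + \left(42 + C\right) \left(- \frac{1}{12} + M\right)$)
$y = \frac{\sqrt{896217}}{42}$ ($y = \frac{\sqrt{\left(-7 + 34 \left(-84\right)\right) - - \frac{333095}{12}}}{7} = \frac{\sqrt{\left(-7 - 2856\right) + \left(\left(- \frac{3}{2} + 6300 + \frac{5}{12} - 750\right) + 22209\right)}}{7} = \frac{\sqrt{-2863 + \left(\frac{66587}{12} + 22209\right)}}{7} = \frac{\sqrt{-2863 + \frac{333095}{12}}}{7} = \frac{\sqrt{\frac{298739}{12}}}{7} = \frac{\frac{1}{6} \sqrt{896217}}{7} = \frac{\sqrt{896217}}{42} \approx 22.54$)
$\frac{1}{y} = \frac{1}{\frac{1}{42} \sqrt{896217}} = \frac{2 \sqrt{896217}}{42677}$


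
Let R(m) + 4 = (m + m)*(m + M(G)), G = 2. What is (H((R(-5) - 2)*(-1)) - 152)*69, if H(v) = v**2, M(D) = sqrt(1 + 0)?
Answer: 69276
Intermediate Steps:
M(D) = 1 (M(D) = sqrt(1) = 1)
R(m) = -4 + 2*m*(1 + m) (R(m) = -4 + (m + m)*(m + 1) = -4 + (2*m)*(1 + m) = -4 + 2*m*(1 + m))
(H((R(-5) - 2)*(-1)) - 152)*69 = ((((-4 + 2*(-5) + 2*(-5)**2) - 2)*(-1))**2 - 152)*69 = ((((-4 - 10 + 2*25) - 2)*(-1))**2 - 152)*69 = ((((-4 - 10 + 50) - 2)*(-1))**2 - 152)*69 = (((36 - 2)*(-1))**2 - 152)*69 = ((34*(-1))**2 - 152)*69 = ((-34)**2 - 152)*69 = (1156 - 152)*69 = 1004*69 = 69276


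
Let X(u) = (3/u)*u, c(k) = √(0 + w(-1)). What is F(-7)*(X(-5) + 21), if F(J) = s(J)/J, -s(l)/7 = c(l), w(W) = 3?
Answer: 24*√3 ≈ 41.569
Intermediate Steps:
c(k) = √3 (c(k) = √(0 + 3) = √3)
s(l) = -7*√3
X(u) = 3
F(J) = -7*√3/J (F(J) = (-7*√3)/J = -7*√3/J)
F(-7)*(X(-5) + 21) = (-7*√3/(-7))*(3 + 21) = -7*√3*(-⅐)*24 = √3*24 = 24*√3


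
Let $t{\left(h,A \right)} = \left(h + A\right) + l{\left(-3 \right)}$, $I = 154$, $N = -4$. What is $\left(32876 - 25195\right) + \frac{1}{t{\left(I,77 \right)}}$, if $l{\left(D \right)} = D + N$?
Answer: $\frac{1720545}{224} \approx 7681.0$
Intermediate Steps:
$l{\left(D \right)} = -4 + D$ ($l{\left(D \right)} = D - 4 = -4 + D$)
$t{\left(h,A \right)} = -7 + A + h$ ($t{\left(h,A \right)} = \left(h + A\right) - 7 = \left(A + h\right) - 7 = -7 + A + h$)
$\left(32876 - 25195\right) + \frac{1}{t{\left(I,77 \right)}} = \left(32876 - 25195\right) + \frac{1}{-7 + 77 + 154} = 7681 + \frac{1}{224} = \frac{1720545}{224}$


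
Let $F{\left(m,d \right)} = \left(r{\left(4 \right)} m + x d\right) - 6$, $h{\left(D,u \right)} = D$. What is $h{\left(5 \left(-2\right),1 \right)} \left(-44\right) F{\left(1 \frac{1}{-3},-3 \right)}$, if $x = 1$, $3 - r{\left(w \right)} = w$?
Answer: $- \frac{11440}{3} \approx -3813.3$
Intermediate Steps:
$r{\left(w \right)} = 3 - w$
$F{\left(m,d \right)} = -6 + d - m$ ($F{\left(m,d \right)} = \left(\left(3 - 4\right) m + 1 d\right) - 6 = \left(\left(3 - 4\right) m + d\right) - 6 = \left(- m + d\right) - 6 = \left(d - m\right) - 6 = -6 + d - m$)
$h{\left(5 \left(-2\right),1 \right)} \left(-44\right) F{\left(1 \frac{1}{-3},-3 \right)} = 5 \left(-2\right) \left(-44\right) \left(-6 - 3 - 1 \frac{1}{-3}\right) = \left(-10\right) \left(-44\right) \left(-6 - 3 - 1 \left(- \frac{1}{3}\right)\right) = 440 \left(-6 - 3 - - \frac{1}{3}\right) = 440 \left(-6 - 3 + \frac{1}{3}\right) = 440 \left(- \frac{26}{3}\right) = - \frac{11440}{3}$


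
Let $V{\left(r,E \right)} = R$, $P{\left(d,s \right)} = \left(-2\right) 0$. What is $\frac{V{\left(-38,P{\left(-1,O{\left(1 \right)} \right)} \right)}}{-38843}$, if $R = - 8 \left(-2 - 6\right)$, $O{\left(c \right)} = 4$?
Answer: $- \frac{64}{38843} \approx -0.0016477$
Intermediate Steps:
$P{\left(d,s \right)} = 0$
$R = 64$ ($R = \left(-8\right) \left(-8\right) = 64$)
$V{\left(r,E \right)} = 64$
$\frac{V{\left(-38,P{\left(-1,O{\left(1 \right)} \right)} \right)}}{-38843} = \frac{64}{-38843} = 64 \left(- \frac{1}{38843}\right) = - \frac{64}{38843}$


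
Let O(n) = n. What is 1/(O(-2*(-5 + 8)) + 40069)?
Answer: 1/40063 ≈ 2.4961e-5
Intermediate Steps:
1/(O(-2*(-5 + 8)) + 40069) = 1/(-2*(-5 + 8) + 40069) = 1/(-2*3 + 40069) = 1/(-6 + 40069) = 1/40063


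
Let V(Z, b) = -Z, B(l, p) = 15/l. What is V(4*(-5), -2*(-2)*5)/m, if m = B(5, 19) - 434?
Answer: -20/431 ≈ -0.046404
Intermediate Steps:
m = -431 (m = 15/5 - 434 = 15*(1/5) - 434 = 3 - 434 = -431)
V(4*(-5), -2*(-2)*5)/m = -4*(-5)/(-431) = -1*(-20)*(-1/431) = 20*(-1/431) = -20/431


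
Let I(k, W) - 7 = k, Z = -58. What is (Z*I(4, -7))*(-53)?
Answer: 33814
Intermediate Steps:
I(k, W) = 7 + k
(Z*I(4, -7))*(-53) = -58*(7 + 4)*(-53) = -58*11*(-53) = -638*(-53) = 33814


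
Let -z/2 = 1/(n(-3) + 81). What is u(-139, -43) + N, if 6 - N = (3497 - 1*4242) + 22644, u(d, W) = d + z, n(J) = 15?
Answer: -1057537/48 ≈ -22032.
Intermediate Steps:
z = -1/48 (z = -2/(15 + 81) = -2/96 = -2*1/96 = -1/48 ≈ -0.020833)
u(d, W) = -1/48 + d (u(d, W) = d - 1/48 = -1/48 + d)
N = -21893 (N = 6 - ((3497 - 1*4242) + 22644) = 6 - ((3497 - 4242) + 22644) = 6 - (-745 + 22644) = 6 - 1*21899 = 6 - 21899 = -21893)
u(-139, -43) + N = (-1/48 - 139) - 21893 = -6673/48 - 21893 = -1057537/48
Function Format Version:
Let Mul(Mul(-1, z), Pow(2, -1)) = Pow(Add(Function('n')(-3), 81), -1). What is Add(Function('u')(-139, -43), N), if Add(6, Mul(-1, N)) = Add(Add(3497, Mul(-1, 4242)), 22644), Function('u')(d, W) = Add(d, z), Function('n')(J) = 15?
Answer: Rational(-1057537, 48) ≈ -22032.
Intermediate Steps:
z = Rational(-1, 48) (z = Mul(-2, Pow(Add(15, 81), -1)) = Mul(-2, Pow(96, -1)) = Mul(-2, Rational(1, 96)) = Rational(-1, 48) ≈ -0.020833)
Function('u')(d, W) = Add(Rational(-1, 48), d) (Function('u')(d, W) = Add(d, Rational(-1, 48)) = Add(Rational(-1, 48), d))
N = -21893 (N = Add(6, Mul(-1, Add(Add(3497, Mul(-1, 4242)), 22644))) = Add(6, Mul(-1, Add(Add(3497, -4242), 22644))) = Add(6, Mul(-1, Add(-745, 22644))) = Add(6, Mul(-1, 21899)) = Add(6, -21899) = -21893)
Add(Function('u')(-139, -43), N) = Add(Add(Rational(-1, 48), -139), -21893) = Add(Rational(-6673, 48), -21893) = Rational(-1057537, 48)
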